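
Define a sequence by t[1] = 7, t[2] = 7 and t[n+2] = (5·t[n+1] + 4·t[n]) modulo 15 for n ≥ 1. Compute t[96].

8

Listing terms: t[1] = 7; t[2] = 7; t[3] = 3; t[4] = 13; t[5] = 2; t[6] = 2; t[7] = 3; t[8] = 8; t[9] = 7; t[10] = 7.
The sequence repeats with period 8.
So t[96] = t[1 + ((96-1) mod 8)] = t[8] = 8.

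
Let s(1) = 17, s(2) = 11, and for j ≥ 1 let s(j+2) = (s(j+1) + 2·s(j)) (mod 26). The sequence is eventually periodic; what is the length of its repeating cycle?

We have s(1) = 17; s(2) = 11; s(3) = 19; s(4) = 15; s(5) = 1; s(6) = 5; s(7) = 7; s(8) = 17; s(9) = 5; s(10) = 13; s(11) = 23; s(12) = 23; s(13) = 17; s(14) = 11.
The sequence repeats with period 12.

12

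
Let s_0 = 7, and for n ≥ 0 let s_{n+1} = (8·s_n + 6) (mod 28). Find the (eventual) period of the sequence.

7

Computing terms: s_0 = 7, s_1 = 6, s_2 = 26, s_3 = 18, s_4 = 10, s_5 = 2, s_6 = 22, s_7 = 14, s_8 = 6.
Since s_8 = s_1 = 6, the sequence is eventually periodic: after a pre-period of length 1 it cycles with period 7.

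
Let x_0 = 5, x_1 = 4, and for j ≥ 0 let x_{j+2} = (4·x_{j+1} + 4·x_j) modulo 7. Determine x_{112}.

0

We have x_0 = 5,  x_1 = 4,  x_2 = 1,  x_3 = 6,  x_4 = 0,  x_5 = 3,  x_6 = 5,  x_7 = 4.
The sequence repeats with period 6.
(112 - 0) mod 6 = 4, so x_{112} = x_4 = 0.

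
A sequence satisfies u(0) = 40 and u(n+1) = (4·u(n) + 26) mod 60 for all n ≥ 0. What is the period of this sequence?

We have u(0) = 40,  u(1) = 6,  u(2) = 50,  u(3) = 46,  u(4) = 30,  u(5) = 26,  u(6) = 10,  u(7) = 6.
Since u(7) = u(1) = 6, the sequence is eventually periodic: after a pre-period of length 1 it cycles with period 6.

6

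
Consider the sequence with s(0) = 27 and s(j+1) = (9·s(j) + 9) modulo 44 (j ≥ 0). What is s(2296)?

Listing terms: s(0) = 27; s(1) = 32; s(2) = 33; s(3) = 42; s(4) = 35; s(5) = 16; s(6) = 21; s(7) = 22; s(8) = 31; s(9) = 24; s(10) = 5; s(11) = 10; s(12) = 11; s(13) = 20; s(14) = 13; s(15) = 38; s(16) = 43; s(17) = 0; s(18) = 9; s(19) = 2; s(20) = 27.
Since s(20) = s(0) = 27, the sequence is periodic with period 20.
So s(2296) = s(0 + ((2296-0) mod 20)) = s(16) = 43.

43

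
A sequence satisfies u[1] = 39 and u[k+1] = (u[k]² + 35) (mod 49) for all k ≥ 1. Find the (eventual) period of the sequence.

Listing terms: u[1] = 39, u[2] = 37, u[3] = 32, u[4] = 30, u[5] = 4, u[6] = 2, u[7] = 39.
Since u[7] = u[1] = 39, the sequence is periodic with period 6.

6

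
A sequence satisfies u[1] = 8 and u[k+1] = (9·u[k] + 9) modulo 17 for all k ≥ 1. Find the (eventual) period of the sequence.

8

u[1] = 8,  u[2] = 13,  u[3] = 7,  u[4] = 4,  u[5] = 11,  u[6] = 6,  u[7] = 12,  u[8] = 15,  u[9] = 8.
The sequence repeats with period 8.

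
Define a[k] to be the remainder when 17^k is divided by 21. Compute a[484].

Computing terms: a[0] = 1, a[1] = 17, a[2] = 16, a[3] = 20, a[4] = 4, a[5] = 5, a[6] = 1.
The sequence repeats with period 6.
(484 - 0) mod 6 = 4, so a[484] = a[4] = 4.

4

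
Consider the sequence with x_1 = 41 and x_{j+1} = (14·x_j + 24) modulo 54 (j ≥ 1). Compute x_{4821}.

44

x_1 = 41,  x_2 = 4,  x_3 = 26,  x_4 = 10,  x_5 = 2,  x_6 = 52,  x_7 = 50,  x_8 = 22,  x_9 = 8,  x_{10} = 28,  x_{11} = 38,  x_{12} = 16,  x_{13} = 32,  x_{14} = 40,  x_{15} = 44,  x_{16} = 46,  x_{17} = 20,  x_{18} = 34,  x_{19} = 14,  x_{20} = 4.
Since x_{20} = x_2 = 4, the sequence is eventually periodic: after a pre-period of length 1 it cycles with period 18.
For j ≥ 2, x_j depends only on (j - 2) mod 18. (4821 - 2) mod 18 = 13, so x_{4821} = x_{15} = 44.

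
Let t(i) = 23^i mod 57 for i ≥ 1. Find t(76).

Listing terms: t(1) = 23,  t(2) = 16,  t(3) = 26,  t(4) = 28,  t(5) = 17,  t(6) = 49,  t(7) = 44,  t(8) = 43,  t(9) = 20,  t(10) = 4,  t(11) = 35,  t(12) = 7,  t(13) = 47,  t(14) = 55,  t(15) = 11,  t(16) = 25,  t(17) = 5,  t(18) = 1,  t(19) = 23.
The sequence repeats with period 18.
So t(76) = t(1 + ((76-1) mod 18)) = t(4) = 28.

28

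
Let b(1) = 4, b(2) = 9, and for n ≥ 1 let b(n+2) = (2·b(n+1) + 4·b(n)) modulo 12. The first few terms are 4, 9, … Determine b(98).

0

b(1) = 4; b(2) = 9; b(3) = 10; b(4) = 8; b(5) = 8; b(6) = 0; b(7) = 8; b(8) = 4; b(9) = 4; b(10) = 0; b(11) = 4; b(12) = 8; b(13) = 8.
Since (b(12), b(13)) = (b(4), b(5)) = (8, 8) (two consecutive terms determine the rest), the sequence is eventually periodic: after a pre-period of length 3 it cycles with period 8.
For n ≥ 4, b(n) depends only on (n - 4) mod 8. (98 - 4) mod 8 = 6, so b(98) = b(10) = 0.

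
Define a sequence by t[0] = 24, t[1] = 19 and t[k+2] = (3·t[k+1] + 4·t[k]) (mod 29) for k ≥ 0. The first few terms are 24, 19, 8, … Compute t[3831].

21

t[0] = 24; t[1] = 19; t[2] = 8; t[3] = 13; t[4] = 13; t[5] = 4; t[6] = 6; t[7] = 5; t[8] = 10; t[9] = 21; t[10] = 16; t[11] = 16; t[12] = 25; t[13] = 23; t[14] = 24; t[15] = 19.
The sequence repeats with period 14.
So t[3831] = t[0 + ((3831-0) mod 14)] = t[9] = 21.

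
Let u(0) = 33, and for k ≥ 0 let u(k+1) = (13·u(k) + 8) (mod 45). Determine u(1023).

Computing terms: u(0) = 33,  u(1) = 32,  u(2) = 19,  u(3) = 30,  u(4) = 38,  u(5) = 7,  u(6) = 9,  u(7) = 35,  u(8) = 13,  u(9) = 42,  u(10) = 14,  u(11) = 10,  u(12) = 3,  u(13) = 2,  u(14) = 34,  u(15) = 0,  u(16) = 8,  u(17) = 22,  u(18) = 24,  u(19) = 5,  u(20) = 28,  u(21) = 12,  u(22) = 29,  u(23) = 25,  u(24) = 18,  u(25) = 17,  u(26) = 4,  u(27) = 15,  u(28) = 23,  u(29) = 37,  u(30) = 39,  u(31) = 20,  u(32) = 43,  u(33) = 27,  u(34) = 44,  u(35) = 40,  u(36) = 33.
The sequence repeats with period 36.
(1023 - 0) mod 36 = 15, so u(1023) = u(15) = 0.

0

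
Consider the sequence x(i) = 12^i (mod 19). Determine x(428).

x(1) = 12; x(2) = 11; x(3) = 18; x(4) = 7; x(5) = 8; x(6) = 1; x(7) = 12.
The sequence repeats with period 6.
So x(428) = x(1 + ((428-1) mod 6)) = x(2) = 11.

11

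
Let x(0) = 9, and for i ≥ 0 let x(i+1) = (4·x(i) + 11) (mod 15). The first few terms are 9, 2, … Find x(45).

12

Listing terms: x(0) = 9, x(1) = 2, x(2) = 4, x(3) = 12, x(4) = 14, x(5) = 7, x(6) = 9.
Since x(6) = x(0) = 9, the sequence is periodic with period 6.
(45 - 0) mod 6 = 3, so x(45) = x(3) = 12.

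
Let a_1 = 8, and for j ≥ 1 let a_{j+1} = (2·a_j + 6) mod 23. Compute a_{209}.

a_1 = 8, a_2 = 22, a_3 = 4, a_4 = 14, a_5 = 11, a_6 = 5, a_7 = 16, a_8 = 15, a_9 = 13, a_{10} = 9, a_{11} = 1, a_{12} = 8.
The sequence repeats with period 11.
(209 - 1) mod 11 = 10, so a_{209} = a_{11} = 1.

1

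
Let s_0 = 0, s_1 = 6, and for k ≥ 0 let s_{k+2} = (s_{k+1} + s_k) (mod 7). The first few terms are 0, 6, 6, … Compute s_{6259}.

5

s_0 = 0, s_1 = 6, s_2 = 6, s_3 = 5, s_4 = 4, s_5 = 2, s_6 = 6, s_7 = 1, s_8 = 0, s_9 = 1, s_{10} = 1, s_{11} = 2, s_{12} = 3, s_{13} = 5, s_{14} = 1, s_{15} = 6, s_{16} = 0, s_{17} = 6.
Since (s_{16}, s_{17}) = (s_0, s_1) = (0, 6) (two consecutive terms determine the rest), the sequence is periodic with period 16.
So s_{6259} = s_{0 + ((6259-0) mod 16)} = s_3 = 5.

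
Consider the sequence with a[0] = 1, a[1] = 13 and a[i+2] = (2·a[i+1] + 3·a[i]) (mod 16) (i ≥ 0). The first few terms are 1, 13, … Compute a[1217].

13

Listing terms: a[0] = 1, a[1] = 13, a[2] = 13, a[3] = 1, a[4] = 9, a[5] = 5, a[6] = 5, a[7] = 9, a[8] = 1, a[9] = 13.
Since (a[8], a[9]) = (a[0], a[1]) = (1, 13) (two consecutive terms determine the rest), the sequence is periodic with period 8.
So a[1217] = a[0 + ((1217-0) mod 8)] = a[1] = 13.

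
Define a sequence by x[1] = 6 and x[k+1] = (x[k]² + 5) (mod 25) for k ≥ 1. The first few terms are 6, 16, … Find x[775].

11

Listing terms: x[1] = 6; x[2] = 16; x[3] = 11; x[4] = 1; x[5] = 6.
The sequence repeats with period 4.
(775 - 1) mod 4 = 2, so x[775] = x[3] = 11.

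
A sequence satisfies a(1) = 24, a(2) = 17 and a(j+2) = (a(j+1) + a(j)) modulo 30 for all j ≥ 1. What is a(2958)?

We have a(1) = 24, a(2) = 17, a(3) = 11, a(4) = 28, a(5) = 9, a(6) = 7, a(7) = 16, a(8) = 23, a(9) = 9, a(10) = 2, a(11) = 11, a(12) = 13, a(13) = 24, a(14) = 7, a(15) = 1, a(16) = 8, a(17) = 9, a(18) = 17, a(19) = 26, a(20) = 13, a(21) = 9, a(22) = 22, a(23) = 1, a(24) = 23, a(25) = 24, a(26) = 17.
Since (a(25), a(26)) = (a(1), a(2)) = (24, 17) (two consecutive terms determine the rest), the sequence is periodic with period 24.
So a(2958) = a(1 + ((2958-1) mod 24)) = a(6) = 7.

7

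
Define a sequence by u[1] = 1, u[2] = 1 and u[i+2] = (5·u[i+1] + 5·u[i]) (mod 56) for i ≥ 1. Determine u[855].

Computing terms: u[1] = 1; u[2] = 1; u[3] = 10; u[4] = 55; u[5] = 45; u[6] = 52; u[7] = 37; u[8] = 53; u[9] = 2; u[10] = 51; u[11] = 41; u[12] = 12; u[13] = 41; u[14] = 41; u[15] = 18; u[16] = 15; u[17] = 53; u[18] = 4; u[19] = 5; u[20] = 45; u[21] = 26; u[22] = 19; u[23] = 1; u[24] = 44; u[25] = 1; u[26] = 1.
The sequence repeats with period 24.
So u[855] = u[1 + ((855-1) mod 24)] = u[15] = 18.

18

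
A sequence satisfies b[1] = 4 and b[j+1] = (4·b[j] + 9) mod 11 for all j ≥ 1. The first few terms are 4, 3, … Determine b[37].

b[1] = 4,  b[2] = 3,  b[3] = 10,  b[4] = 5,  b[5] = 7,  b[6] = 4.
The sequence repeats with period 5.
So b[37] = b[1 + ((37-1) mod 5)] = b[2] = 3.

3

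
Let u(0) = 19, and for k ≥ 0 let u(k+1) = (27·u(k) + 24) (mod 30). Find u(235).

We have u(0) = 19; u(1) = 27; u(2) = 3; u(3) = 15; u(4) = 9; u(5) = 27.
Since u(5) = u(1) = 27, the sequence is eventually periodic: after a pre-period of length 1 it cycles with period 4.
For k ≥ 1, u(k) depends only on (k - 1) mod 4. (235 - 1) mod 4 = 2, so u(235) = u(3) = 15.

15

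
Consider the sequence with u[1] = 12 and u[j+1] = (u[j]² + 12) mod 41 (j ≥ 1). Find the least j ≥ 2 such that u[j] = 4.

Listing terms: u[1] = 12; u[2] = 33; u[3] = 35; u[4] = 7; u[5] = 20; u[6] = 2; u[7] = 16; u[8] = 22; u[9] = 4; u[10] = 28; u[11] = 17; u[12] = 14; u[13] = 3; u[14] = 21; u[15] = 2.
Since u[15] = u[6] = 2, the sequence is eventually periodic: after a pre-period of length 5 it cycles with period 9.
The value 4 first appears (with j ≥ 2) at u[9].

9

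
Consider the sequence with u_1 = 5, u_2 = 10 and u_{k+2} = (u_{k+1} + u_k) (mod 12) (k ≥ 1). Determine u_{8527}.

Listing terms: u_1 = 5; u_2 = 10; u_3 = 3; u_4 = 1; u_5 = 4; u_6 = 5; u_7 = 9; u_8 = 2; u_9 = 11; u_{10} = 1; u_{11} = 0; u_{12} = 1; u_{13} = 1; u_{14} = 2; u_{15} = 3; u_{16} = 5; u_{17} = 8; u_{18} = 1; u_{19} = 9; u_{20} = 10; u_{21} = 7; u_{22} = 5; u_{23} = 0; u_{24} = 5; u_{25} = 5; u_{26} = 10.
Since (u_{25}, u_{26}) = (u_1, u_2) = (5, 10) (two consecutive terms determine the rest), the sequence is periodic with period 24.
(8527 - 1) mod 24 = 6, so u_{8527} = u_7 = 9.

9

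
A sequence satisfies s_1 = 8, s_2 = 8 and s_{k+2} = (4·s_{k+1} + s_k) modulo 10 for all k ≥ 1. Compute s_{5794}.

Computing terms: s_1 = 8, s_2 = 8, s_3 = 0, s_4 = 8, s_5 = 2, s_6 = 6, s_7 = 6, s_8 = 0, s_9 = 6, s_{10} = 4, s_{11} = 2, s_{12} = 2, s_{13} = 0, s_{14} = 2, s_{15} = 8, s_{16} = 4, s_{17} = 4, s_{18} = 0, s_{19} = 4, s_{20} = 6, s_{21} = 8, s_{22} = 8.
The sequence repeats with period 20.
So s_{5794} = s_{1 + ((5794-1) mod 20)} = s_{14} = 2.

2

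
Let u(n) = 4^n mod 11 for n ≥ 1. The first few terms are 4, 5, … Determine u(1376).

Computing terms: u(1) = 4, u(2) = 5, u(3) = 9, u(4) = 3, u(5) = 1, u(6) = 4.
The sequence repeats with period 5.
So u(1376) = u(1 + ((1376-1) mod 5)) = u(1) = 4.

4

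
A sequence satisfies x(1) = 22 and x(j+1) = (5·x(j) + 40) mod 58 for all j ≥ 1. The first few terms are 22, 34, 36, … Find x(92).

16

Computing terms: x(1) = 22, x(2) = 34, x(3) = 36, x(4) = 46, x(5) = 38, x(6) = 56, x(7) = 30, x(8) = 16, x(9) = 4, x(10) = 2, x(11) = 50, x(12) = 0, x(13) = 40, x(14) = 8, x(15) = 22.
The sequence repeats with period 14.
(92 - 1) mod 14 = 7, so x(92) = x(8) = 16.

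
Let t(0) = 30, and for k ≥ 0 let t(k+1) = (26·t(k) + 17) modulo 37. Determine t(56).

Listing terms: t(0) = 30; t(1) = 20; t(2) = 19; t(3) = 30.
Since t(3) = t(0) = 30, the sequence is periodic with period 3.
So t(56) = t(0 + ((56-0) mod 3)) = t(2) = 19.

19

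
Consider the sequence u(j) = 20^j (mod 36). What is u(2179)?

Computing terms: u(0) = 1,  u(1) = 20,  u(2) = 4,  u(3) = 8,  u(4) = 16,  u(5) = 32,  u(6) = 28,  u(7) = 20.
Since u(7) = u(1) = 20, the sequence is eventually periodic: after a pre-period of length 1 it cycles with period 6.
For j ≥ 1, u(j) depends only on (j - 1) mod 6. (2179 - 1) mod 6 = 0, so u(2179) = u(1) = 20.

20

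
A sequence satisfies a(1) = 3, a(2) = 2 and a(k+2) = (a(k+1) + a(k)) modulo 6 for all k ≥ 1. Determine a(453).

3

We have a(1) = 3, a(2) = 2, a(3) = 5, a(4) = 1, a(5) = 0, a(6) = 1, a(7) = 1, a(8) = 2, a(9) = 3, a(10) = 5, a(11) = 2, a(12) = 1, a(13) = 3, a(14) = 4, a(15) = 1, a(16) = 5, a(17) = 0, a(18) = 5, a(19) = 5, a(20) = 4, a(21) = 3, a(22) = 1, a(23) = 4, a(24) = 5, a(25) = 3, a(26) = 2.
Since (a(25), a(26)) = (a(1), a(2)) = (3, 2) (two consecutive terms determine the rest), the sequence is periodic with period 24.
So a(453) = a(1 + ((453-1) mod 24)) = a(21) = 3.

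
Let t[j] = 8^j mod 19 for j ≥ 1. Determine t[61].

8

t[1] = 8,  t[2] = 7,  t[3] = 18,  t[4] = 11,  t[5] = 12,  t[6] = 1,  t[7] = 8.
Since t[7] = t[1] = 8, the sequence is periodic with period 6.
(61 - 1) mod 6 = 0, so t[61] = t[1] = 8.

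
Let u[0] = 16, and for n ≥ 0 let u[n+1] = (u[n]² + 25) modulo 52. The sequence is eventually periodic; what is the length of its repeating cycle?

We have u[0] = 16,  u[1] = 21,  u[2] = 50,  u[3] = 29,  u[4] = 34,  u[5] = 37,  u[6] = 42,  u[7] = 21.
Since u[7] = u[1] = 21, the sequence is eventually periodic: after a pre-period of length 1 it cycles with period 6.

6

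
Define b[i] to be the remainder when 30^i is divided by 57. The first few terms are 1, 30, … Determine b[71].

We have b[0] = 1, b[1] = 30, b[2] = 45, b[3] = 39, b[4] = 30.
Since b[4] = b[1] = 30, the sequence is eventually periodic: after a pre-period of length 1 it cycles with period 3.
For i ≥ 1, b[i] depends only on (i - 1) mod 3. (71 - 1) mod 3 = 1, so b[71] = b[2] = 45.

45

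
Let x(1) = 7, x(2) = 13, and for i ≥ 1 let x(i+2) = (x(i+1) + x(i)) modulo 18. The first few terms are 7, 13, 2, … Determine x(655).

13

Computing terms: x(1) = 7,  x(2) = 13,  x(3) = 2,  x(4) = 15,  x(5) = 17,  x(6) = 14,  x(7) = 13,  x(8) = 9,  x(9) = 4,  x(10) = 13,  x(11) = 17,  x(12) = 12,  x(13) = 11,  x(14) = 5,  x(15) = 16,  x(16) = 3,  x(17) = 1,  x(18) = 4,  x(19) = 5,  x(20) = 9,  x(21) = 14,  x(22) = 5,  x(23) = 1,  x(24) = 6,  x(25) = 7,  x(26) = 13.
The sequence repeats with period 24.
(655 - 1) mod 24 = 6, so x(655) = x(7) = 13.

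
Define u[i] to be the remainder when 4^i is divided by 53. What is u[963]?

Computing terms: u[0] = 1, u[1] = 4, u[2] = 16, u[3] = 11, u[4] = 44, u[5] = 17, u[6] = 15, u[7] = 7, u[8] = 28, u[9] = 6, u[10] = 24, u[11] = 43, u[12] = 13, u[13] = 52, u[14] = 49, u[15] = 37, u[16] = 42, u[17] = 9, u[18] = 36, u[19] = 38, u[20] = 46, u[21] = 25, u[22] = 47, u[23] = 29, u[24] = 10, u[25] = 40, u[26] = 1.
The sequence repeats with period 26.
(963 - 0) mod 26 = 1, so u[963] = u[1] = 4.

4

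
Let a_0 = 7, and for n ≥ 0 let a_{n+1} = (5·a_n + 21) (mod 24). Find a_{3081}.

Computing terms: a_0 = 7,  a_1 = 8,  a_2 = 13,  a_3 = 14,  a_4 = 19,  a_5 = 20,  a_6 = 1,  a_7 = 2,  a_8 = 7.
Since a_8 = a_0 = 7, the sequence is periodic with period 8.
(3081 - 0) mod 8 = 1, so a_{3081} = a_1 = 8.

8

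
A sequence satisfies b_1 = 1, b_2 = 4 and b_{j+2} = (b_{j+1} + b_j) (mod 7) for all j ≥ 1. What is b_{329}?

6

Listing terms: b_1 = 1; b_2 = 4; b_3 = 5; b_4 = 2; b_5 = 0; b_6 = 2; b_7 = 2; b_8 = 4; b_9 = 6; b_{10} = 3; b_{11} = 2; b_{12} = 5; b_{13} = 0; b_{14} = 5; b_{15} = 5; b_{16} = 3; b_{17} = 1; b_{18} = 4.
Since (b_{17}, b_{18}) = (b_1, b_2) = (1, 4) (two consecutive terms determine the rest), the sequence is periodic with period 16.
(329 - 1) mod 16 = 8, so b_{329} = b_9 = 6.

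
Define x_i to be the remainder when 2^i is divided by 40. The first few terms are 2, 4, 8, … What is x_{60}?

Listing terms: x_1 = 2; x_2 = 4; x_3 = 8; x_4 = 16; x_5 = 32; x_6 = 24; x_7 = 8.
Since x_7 = x_3 = 8, the sequence is eventually periodic: after a pre-period of length 2 it cycles with period 4.
For i ≥ 3, x_i depends only on (i - 3) mod 4. (60 - 3) mod 4 = 1, so x_{60} = x_4 = 16.

16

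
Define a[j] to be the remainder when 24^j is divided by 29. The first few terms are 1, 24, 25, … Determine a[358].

24

Computing terms: a[0] = 1,  a[1] = 24,  a[2] = 25,  a[3] = 20,  a[4] = 16,  a[5] = 7,  a[6] = 23,  a[7] = 1.
Since a[7] = a[0] = 1, the sequence is periodic with period 7.
So a[358] = a[0 + ((358-0) mod 7)] = a[1] = 24.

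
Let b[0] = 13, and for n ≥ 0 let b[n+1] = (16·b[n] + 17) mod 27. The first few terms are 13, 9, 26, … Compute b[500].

We have b[0] = 13,  b[1] = 9,  b[2] = 26,  b[3] = 1,  b[4] = 6,  b[5] = 5,  b[6] = 16,  b[7] = 3,  b[8] = 11,  b[9] = 4,  b[10] = 0,  b[11] = 17,  b[12] = 19,  b[13] = 24,  b[14] = 23,  b[15] = 7,  b[16] = 21,  b[17] = 2,  b[18] = 22,  b[19] = 18,  b[20] = 8,  b[21] = 10,  b[22] = 15,  b[23] = 14,  b[24] = 25,  b[25] = 12,  b[26] = 20,  b[27] = 13.
The sequence repeats with period 27.
So b[500] = b[0 + ((500-0) mod 27)] = b[14] = 23.

23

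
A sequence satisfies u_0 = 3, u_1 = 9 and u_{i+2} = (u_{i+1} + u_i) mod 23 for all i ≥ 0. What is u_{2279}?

We have u_0 = 3,  u_1 = 9,  u_2 = 12,  u_3 = 21,  u_4 = 10,  u_5 = 8,  u_6 = 18,  u_7 = 3,  u_8 = 21,  u_9 = 1,  u_{10} = 22,  u_{11} = 0,  u_{12} = 22,  u_{13} = 22,  u_{14} = 21,  u_{15} = 20,  u_{16} = 18,  u_{17} = 15,  u_{18} = 10,  u_{19} = 2,  u_{20} = 12,  u_{21} = 14,  u_{22} = 3,  u_{23} = 17,  u_{24} = 20,  u_{25} = 14,  u_{26} = 11,  u_{27} = 2,  u_{28} = 13,  u_{29} = 15,  u_{30} = 5,  u_{31} = 20,  u_{32} = 2,  u_{33} = 22,  u_{34} = 1,  u_{35} = 0,  u_{36} = 1,  u_{37} = 1,  u_{38} = 2,  u_{39} = 3,  u_{40} = 5,  u_{41} = 8,  u_{42} = 13,  u_{43} = 21,  u_{44} = 11,  u_{45} = 9,  u_{46} = 20,  u_{47} = 6,  u_{48} = 3,  u_{49} = 9.
Since (u_{48}, u_{49}) = (u_0, u_1) = (3, 9) (two consecutive terms determine the rest), the sequence is periodic with period 48.
So u_{2279} = u_{0 + ((2279-0) mod 48)} = u_{23} = 17.

17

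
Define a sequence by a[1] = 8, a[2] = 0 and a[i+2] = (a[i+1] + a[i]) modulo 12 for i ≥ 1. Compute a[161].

Listing terms: a[1] = 8; a[2] = 0; a[3] = 8; a[4] = 8; a[5] = 4; a[6] = 0; a[7] = 4; a[8] = 4; a[9] = 8; a[10] = 0.
Since (a[9], a[10]) = (a[1], a[2]) = (8, 0) (two consecutive terms determine the rest), the sequence is periodic with period 8.
(161 - 1) mod 8 = 0, so a[161] = a[1] = 8.

8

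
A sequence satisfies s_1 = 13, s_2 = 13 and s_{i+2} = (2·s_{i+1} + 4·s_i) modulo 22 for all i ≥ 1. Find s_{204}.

Computing terms: s_1 = 13,  s_2 = 13,  s_3 = 12,  s_4 = 10,  s_5 = 2,  s_6 = 0,  s_7 = 8,  s_8 = 16,  s_9 = 20,  s_{10} = 16,  s_{11} = 2,  s_{12} = 2,  s_{13} = 12,  s_{14} = 10.
Since (s_{13}, s_{14}) = (s_3, s_4) = (12, 10) (two consecutive terms determine the rest), the sequence is eventually periodic: after a pre-period of length 2 it cycles with period 10.
For i ≥ 3, s_i depends only on (i - 3) mod 10. (204 - 3) mod 10 = 1, so s_{204} = s_4 = 10.

10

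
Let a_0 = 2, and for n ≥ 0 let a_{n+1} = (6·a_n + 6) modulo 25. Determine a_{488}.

0

We have a_0 = 2, a_1 = 18, a_2 = 14, a_3 = 15, a_4 = 21, a_5 = 7, a_6 = 23, a_7 = 19, a_8 = 20, a_9 = 1, a_{10} = 12, a_{11} = 3, a_{12} = 24, a_{13} = 0, a_{14} = 6, a_{15} = 17, a_{16} = 8, a_{17} = 4, a_{18} = 5, a_{19} = 11, a_{20} = 22, a_{21} = 13, a_{22} = 9, a_{23} = 10, a_{24} = 16, a_{25} = 2.
The sequence repeats with period 25.
So a_{488} = a_{0 + ((488-0) mod 25)} = a_{13} = 0.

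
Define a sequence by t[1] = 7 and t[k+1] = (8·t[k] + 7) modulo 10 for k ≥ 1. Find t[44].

t[1] = 7, t[2] = 3, t[3] = 1, t[4] = 5, t[5] = 7.
The sequence repeats with period 4.
So t[44] = t[1 + ((44-1) mod 4)] = t[4] = 5.

5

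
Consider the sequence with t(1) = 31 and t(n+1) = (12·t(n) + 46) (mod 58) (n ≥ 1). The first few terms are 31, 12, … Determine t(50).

Computing terms: t(1) = 31,  t(2) = 12,  t(3) = 16,  t(4) = 6,  t(5) = 2,  t(6) = 12.
Since t(6) = t(2) = 12, the sequence is eventually periodic: after a pre-period of length 1 it cycles with period 4.
For n ≥ 2, t(n) depends only on (n - 2) mod 4. (50 - 2) mod 4 = 0, so t(50) = t(2) = 12.

12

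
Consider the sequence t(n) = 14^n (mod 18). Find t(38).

Listing terms: t(1) = 14, t(2) = 16, t(3) = 8, t(4) = 4, t(5) = 2, t(6) = 10, t(7) = 14.
Since t(7) = t(1) = 14, the sequence is periodic with period 6.
(38 - 1) mod 6 = 1, so t(38) = t(2) = 16.

16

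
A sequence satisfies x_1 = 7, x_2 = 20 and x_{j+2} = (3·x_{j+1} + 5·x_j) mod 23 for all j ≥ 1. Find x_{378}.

17

x_1 = 7; x_2 = 20; x_3 = 3; x_4 = 17; x_5 = 20; x_6 = 7; x_7 = 6; x_8 = 7; x_9 = 5; x_{10} = 4; x_{11} = 14; x_{12} = 16; x_{13} = 3; x_{14} = 20; x_{15} = 6; x_{16} = 3; x_{17} = 16; x_{18} = 17; x_{19} = 16; x_{20} = 18; x_{21} = 19; x_{22} = 9; x_{23} = 7; x_{24} = 20.
Since (x_{23}, x_{24}) = (x_1, x_2) = (7, 20) (two consecutive terms determine the rest), the sequence is periodic with period 22.
(378 - 1) mod 22 = 3, so x_{378} = x_4 = 17.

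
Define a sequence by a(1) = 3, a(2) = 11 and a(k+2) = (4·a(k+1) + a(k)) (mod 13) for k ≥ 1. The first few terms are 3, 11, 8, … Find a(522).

We have a(1) = 3,  a(2) = 11,  a(3) = 8,  a(4) = 4,  a(5) = 11,  a(6) = 9,  a(7) = 8,  a(8) = 2,  a(9) = 3,  a(10) = 1,  a(11) = 7,  a(12) = 3,  a(13) = 6,  a(14) = 1,  a(15) = 10,  a(16) = 2,  a(17) = 5,  a(18) = 9,  a(19) = 2,  a(20) = 4,  a(21) = 5,  a(22) = 11,  a(23) = 10,  a(24) = 12,  a(25) = 6,  a(26) = 10,  a(27) = 7,  a(28) = 12,  a(29) = 3,  a(30) = 11.
The sequence repeats with period 28.
(522 - 1) mod 28 = 17, so a(522) = a(18) = 9.

9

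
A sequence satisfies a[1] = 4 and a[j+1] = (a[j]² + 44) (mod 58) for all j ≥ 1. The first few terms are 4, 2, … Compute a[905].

a[1] = 4; a[2] = 2; a[3] = 48; a[4] = 28; a[5] = 16; a[6] = 10; a[7] = 28.
Since a[7] = a[4] = 28, the sequence is eventually periodic: after a pre-period of length 3 it cycles with period 3.
For j ≥ 4, a[j] depends only on (j - 4) mod 3. (905 - 4) mod 3 = 1, so a[905] = a[5] = 16.

16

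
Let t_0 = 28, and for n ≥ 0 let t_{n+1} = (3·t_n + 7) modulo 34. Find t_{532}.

32

We have t_0 = 28, t_1 = 23, t_2 = 8, t_3 = 31, t_4 = 32, t_5 = 1, t_6 = 10, t_7 = 3, t_8 = 16, t_9 = 21, t_{10} = 2, t_{11} = 13, t_{12} = 12, t_{13} = 9, t_{14} = 0, t_{15} = 7, t_{16} = 28.
Since t_{16} = t_0 = 28, the sequence is periodic with period 16.
So t_{532} = t_{0 + ((532-0) mod 16)} = t_4 = 32.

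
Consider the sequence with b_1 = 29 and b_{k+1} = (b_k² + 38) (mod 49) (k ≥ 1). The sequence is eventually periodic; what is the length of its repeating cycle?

3

We have b_1 = 29; b_2 = 46; b_3 = 47; b_4 = 42; b_5 = 38; b_6 = 12; b_7 = 35; b_8 = 38.
Since b_8 = b_5 = 38, the sequence is eventually periodic: after a pre-period of length 4 it cycles with period 3.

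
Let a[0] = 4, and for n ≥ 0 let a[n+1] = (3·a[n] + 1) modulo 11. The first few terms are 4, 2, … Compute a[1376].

2

We have a[0] = 4,  a[1] = 2,  a[2] = 7,  a[3] = 0,  a[4] = 1,  a[5] = 4.
Since a[5] = a[0] = 4, the sequence is periodic with period 5.
So a[1376] = a[0 + ((1376-0) mod 5)] = a[1] = 2.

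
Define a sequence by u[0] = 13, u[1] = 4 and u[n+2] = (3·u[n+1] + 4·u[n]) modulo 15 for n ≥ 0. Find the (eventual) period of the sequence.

10

u[0] = 13; u[1] = 4; u[2] = 4; u[3] = 13; u[4] = 10; u[5] = 7; u[6] = 1; u[7] = 1; u[8] = 7; u[9] = 10; u[10] = 13; u[11] = 4.
Since (u[10], u[11]) = (u[0], u[1]) = (13, 4) (two consecutive terms determine the rest), the sequence is periodic with period 10.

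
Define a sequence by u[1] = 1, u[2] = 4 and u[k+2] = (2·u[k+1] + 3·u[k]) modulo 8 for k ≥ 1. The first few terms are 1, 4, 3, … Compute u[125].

u[1] = 1, u[2] = 4, u[3] = 3, u[4] = 2, u[5] = 5, u[6] = 0, u[7] = 7, u[8] = 6, u[9] = 1, u[10] = 4.
Since (u[9], u[10]) = (u[1], u[2]) = (1, 4) (two consecutive terms determine the rest), the sequence is periodic with period 8.
So u[125] = u[1 + ((125-1) mod 8)] = u[5] = 5.

5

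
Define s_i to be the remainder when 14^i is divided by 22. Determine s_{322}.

20

Computing terms: s_1 = 14; s_2 = 20; s_3 = 16; s_4 = 4; s_5 = 12; s_6 = 14.
The sequence repeats with period 5.
So s_{322} = s_{1 + ((322-1) mod 5)} = s_2 = 20.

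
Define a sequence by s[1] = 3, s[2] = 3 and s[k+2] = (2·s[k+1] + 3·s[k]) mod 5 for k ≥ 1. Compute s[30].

s[1] = 3, s[2] = 3, s[3] = 0, s[4] = 4, s[5] = 3, s[6] = 3.
Since (s[5], s[6]) = (s[1], s[2]) = (3, 3) (two consecutive terms determine the rest), the sequence is periodic with period 4.
So s[30] = s[1 + ((30-1) mod 4)] = s[2] = 3.

3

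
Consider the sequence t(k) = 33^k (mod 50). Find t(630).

49

Computing terms: t(0) = 1,  t(1) = 33,  t(2) = 39,  t(3) = 37,  t(4) = 21,  t(5) = 43,  t(6) = 19,  t(7) = 27,  t(8) = 41,  t(9) = 3,  t(10) = 49,  t(11) = 17,  t(12) = 11,  t(13) = 13,  t(14) = 29,  t(15) = 7,  t(16) = 31,  t(17) = 23,  t(18) = 9,  t(19) = 47,  t(20) = 1.
The sequence repeats with period 20.
So t(630) = t(0 + ((630-0) mod 20)) = t(10) = 49.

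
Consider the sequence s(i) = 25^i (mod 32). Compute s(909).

Listing terms: s(0) = 1,  s(1) = 25,  s(2) = 17,  s(3) = 9,  s(4) = 1.
The sequence repeats with period 4.
(909 - 0) mod 4 = 1, so s(909) = s(1) = 25.

25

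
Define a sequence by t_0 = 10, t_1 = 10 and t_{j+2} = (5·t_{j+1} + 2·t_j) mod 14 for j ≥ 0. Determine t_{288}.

10

Computing terms: t_0 = 10, t_1 = 10, t_2 = 0, t_3 = 6, t_4 = 2, t_5 = 8, t_6 = 2, t_7 = 12, t_8 = 8, t_9 = 8, t_{10} = 0, t_{11} = 2, t_{12} = 10, t_{13} = 12, t_{14} = 10, t_{15} = 4, t_{16} = 12, t_{17} = 12, t_{18} = 0, t_{19} = 10, t_{20} = 8, t_{21} = 4, t_{22} = 8, t_{23} = 6, t_{24} = 4, t_{25} = 4, t_{26} = 0, t_{27} = 8, t_{28} = 12, t_{29} = 6, t_{30} = 12, t_{31} = 2, t_{32} = 6, t_{33} = 6, t_{34} = 0, t_{35} = 12, t_{36} = 4, t_{37} = 2, t_{38} = 4, t_{39} = 10, t_{40} = 2, t_{41} = 2, t_{42} = 0, t_{43} = 4, t_{44} = 6, t_{45} = 10, t_{46} = 6, t_{47} = 8, t_{48} = 10, t_{49} = 10.
The sequence repeats with period 48.
So t_{288} = t_{0 + ((288-0) mod 48)} = t_0 = 10.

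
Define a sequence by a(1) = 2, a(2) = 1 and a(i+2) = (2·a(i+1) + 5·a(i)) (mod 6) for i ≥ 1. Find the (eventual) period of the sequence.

6

Listing terms: a(1) = 2; a(2) = 1; a(3) = 0; a(4) = 5; a(5) = 4; a(6) = 3; a(7) = 2; a(8) = 1.
Since (a(7), a(8)) = (a(1), a(2)) = (2, 1) (two consecutive terms determine the rest), the sequence is periodic with period 6.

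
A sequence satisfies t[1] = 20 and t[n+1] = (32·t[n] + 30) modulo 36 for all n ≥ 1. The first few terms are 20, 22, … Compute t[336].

34

We have t[1] = 20; t[2] = 22; t[3] = 14; t[4] = 10; t[5] = 26; t[6] = 34; t[7] = 2; t[8] = 22.
Since t[8] = t[2] = 22, the sequence is eventually periodic: after a pre-period of length 1 it cycles with period 6.
For n ≥ 2, t[n] depends only on (n - 2) mod 6. (336 - 2) mod 6 = 4, so t[336] = t[6] = 34.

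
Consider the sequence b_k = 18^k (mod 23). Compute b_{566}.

3

Computing terms: b_1 = 18; b_2 = 2; b_3 = 13; b_4 = 4; b_5 = 3; b_6 = 8; b_7 = 6; b_8 = 16; b_9 = 12; b_{10} = 9; b_{11} = 1; b_{12} = 18.
Since b_{12} = b_1 = 18, the sequence is periodic with period 11.
So b_{566} = b_{1 + ((566-1) mod 11)} = b_5 = 3.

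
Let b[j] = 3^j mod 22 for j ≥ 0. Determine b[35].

b[0] = 1; b[1] = 3; b[2] = 9; b[3] = 5; b[4] = 15; b[5] = 1.
Since b[5] = b[0] = 1, the sequence is periodic with period 5.
(35 - 0) mod 5 = 0, so b[35] = b[0] = 1.

1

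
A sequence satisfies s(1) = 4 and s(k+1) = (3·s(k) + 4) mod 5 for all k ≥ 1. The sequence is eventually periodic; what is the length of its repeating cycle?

4

Computing terms: s(1) = 4,  s(2) = 1,  s(3) = 2,  s(4) = 0,  s(5) = 4.
The sequence repeats with period 4.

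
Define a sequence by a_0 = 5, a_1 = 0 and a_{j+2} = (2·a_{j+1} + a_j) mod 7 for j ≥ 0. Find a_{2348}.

Listing terms: a_0 = 5,  a_1 = 0,  a_2 = 5,  a_3 = 3,  a_4 = 4,  a_5 = 4,  a_6 = 5,  a_7 = 0.
Since (a_6, a_7) = (a_0, a_1) = (5, 0) (two consecutive terms determine the rest), the sequence is periodic with period 6.
(2348 - 0) mod 6 = 2, so a_{2348} = a_2 = 5.

5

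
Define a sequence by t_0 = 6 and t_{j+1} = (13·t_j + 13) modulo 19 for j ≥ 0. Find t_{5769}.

14

Listing terms: t_0 = 6,  t_1 = 15,  t_2 = 18,  t_3 = 0,  t_4 = 13,  t_5 = 11,  t_6 = 4,  t_7 = 8,  t_8 = 3,  t_9 = 14,  t_{10} = 5,  t_{11} = 2,  t_{12} = 1,  t_{13} = 7,  t_{14} = 9,  t_{15} = 16,  t_{16} = 12,  t_{17} = 17,  t_{18} = 6.
Since t_{18} = t_0 = 6, the sequence is periodic with period 18.
So t_{5769} = t_{0 + ((5769-0) mod 18)} = t_9 = 14.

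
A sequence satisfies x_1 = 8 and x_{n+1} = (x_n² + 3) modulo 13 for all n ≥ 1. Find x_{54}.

0

Listing terms: x_1 = 8, x_2 = 2, x_3 = 7, x_4 = 0, x_5 = 3, x_6 = 12, x_7 = 4, x_8 = 6, x_9 = 0.
Since x_9 = x_4 = 0, the sequence is eventually periodic: after a pre-period of length 3 it cycles with period 5.
For n ≥ 4, x_n depends only on (n - 4) mod 5. (54 - 4) mod 5 = 0, so x_{54} = x_4 = 0.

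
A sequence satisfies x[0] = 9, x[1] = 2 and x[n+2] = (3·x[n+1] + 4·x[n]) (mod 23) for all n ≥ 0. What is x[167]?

10

We have x[0] = 9; x[1] = 2; x[2] = 19; x[3] = 19; x[4] = 18; x[5] = 15; x[6] = 2; x[7] = 20; x[8] = 22; x[9] = 8; x[10] = 20; x[11] = 0; x[12] = 11; x[13] = 10; x[14] = 5; x[15] = 9; x[16] = 1; x[17] = 16; x[18] = 6; x[19] = 13; x[20] = 17; x[21] = 11; x[22] = 9; x[23] = 2.
The sequence repeats with period 22.
So x[167] = x[0 + ((167-0) mod 22)] = x[13] = 10.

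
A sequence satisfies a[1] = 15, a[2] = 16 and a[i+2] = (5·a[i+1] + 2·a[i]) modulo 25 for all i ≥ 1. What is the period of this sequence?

Listing terms: a[1] = 15; a[2] = 16; a[3] = 10; a[4] = 7; a[5] = 5; a[6] = 14; a[7] = 5; a[8] = 3; a[9] = 0; a[10] = 6; a[11] = 5; a[12] = 12; a[13] = 20; a[14] = 24; a[15] = 10; a[16] = 23; a[17] = 10; a[18] = 21; a[19] = 0; a[20] = 17; a[21] = 10; a[22] = 9; a[23] = 15; a[24] = 18; a[25] = 20; a[26] = 11; a[27] = 20; a[28] = 22; a[29] = 0; a[30] = 19; a[31] = 20; a[32] = 13; a[33] = 5; a[34] = 1; a[35] = 15; a[36] = 2; a[37] = 15; a[38] = 4; a[39] = 0; a[40] = 8; a[41] = 15; a[42] = 16.
The sequence repeats with period 40.

40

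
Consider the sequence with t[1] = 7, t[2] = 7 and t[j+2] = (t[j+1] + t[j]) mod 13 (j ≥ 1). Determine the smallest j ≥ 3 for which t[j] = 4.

We have t[1] = 7, t[2] = 7, t[3] = 1, t[4] = 8, t[5] = 9, t[6] = 4, t[7] = 0, t[8] = 4, t[9] = 4, t[10] = 8, t[11] = 12, t[12] = 7, t[13] = 6, t[14] = 0, t[15] = 6, t[16] = 6, t[17] = 12, t[18] = 5, t[19] = 4, t[20] = 9, t[21] = 0, t[22] = 9, t[23] = 9, t[24] = 5, t[25] = 1, t[26] = 6, t[27] = 7, t[28] = 0, t[29] = 7, t[30] = 7.
The sequence repeats with period 28.
The value 4 first appears (with j ≥ 3) at t[6].

6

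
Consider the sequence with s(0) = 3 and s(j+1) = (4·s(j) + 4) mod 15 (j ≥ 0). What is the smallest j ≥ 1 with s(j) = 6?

3

We have s(0) = 3,  s(1) = 1,  s(2) = 8,  s(3) = 6,  s(4) = 13,  s(5) = 11,  s(6) = 3.
The sequence repeats with period 6.
The value 6 first appears (with j ≥ 1) at s(3).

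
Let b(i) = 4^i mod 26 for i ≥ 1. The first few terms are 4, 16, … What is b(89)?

10

Listing terms: b(1) = 4,  b(2) = 16,  b(3) = 12,  b(4) = 22,  b(5) = 10,  b(6) = 14,  b(7) = 4.
Since b(7) = b(1) = 4, the sequence is periodic with period 6.
(89 - 1) mod 6 = 4, so b(89) = b(5) = 10.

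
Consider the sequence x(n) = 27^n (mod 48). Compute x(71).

x(1) = 27,  x(2) = 9,  x(3) = 3,  x(4) = 33,  x(5) = 27.
The sequence repeats with period 4.
(71 - 1) mod 4 = 2, so x(71) = x(3) = 3.

3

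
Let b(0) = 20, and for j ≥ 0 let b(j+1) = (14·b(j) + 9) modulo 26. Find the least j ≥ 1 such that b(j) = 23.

9

We have b(0) = 20; b(1) = 3; b(2) = 25; b(3) = 21; b(4) = 17; b(5) = 13; b(6) = 9; b(7) = 5; b(8) = 1; b(9) = 23; b(10) = 19; b(11) = 15; b(12) = 11; b(13) = 7; b(14) = 3.
Since b(14) = b(1) = 3, the sequence is eventually periodic: after a pre-period of length 1 it cycles with period 13.
The value 23 first appears (with j ≥ 1) at b(9).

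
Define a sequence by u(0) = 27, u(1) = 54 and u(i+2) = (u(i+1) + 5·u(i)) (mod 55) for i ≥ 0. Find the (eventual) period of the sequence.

We have u(0) = 27,  u(1) = 54,  u(2) = 24,  u(3) = 19,  u(4) = 29,  u(5) = 14,  u(6) = 49,  u(7) = 9,  u(8) = 34,  u(9) = 24,  u(10) = 29,  u(11) = 39,  u(12) = 19,  u(13) = 49,  u(14) = 34,  u(15) = 4,  u(16) = 9,  u(17) = 29,  u(18) = 19,  u(19) = 54,  u(20) = 39,  u(21) = 34,  u(22) = 9,  u(23) = 14,  u(24) = 4,  u(25) = 19,  u(26) = 39,  u(27) = 24,  u(28) = 54,  u(29) = 9,  u(30) = 4,  u(31) = 49,  u(32) = 14,  u(33) = 39,  u(34) = 54,  u(35) = 29,  u(36) = 24,  u(37) = 4,  u(38) = 14,  u(39) = 34,  u(40) = 49,  u(41) = 54,  u(42) = 24.
Since (u(41), u(42)) = (u(1), u(2)) = (54, 24) (two consecutive terms determine the rest), the sequence is eventually periodic: after a pre-period of length 1 it cycles with period 40.

40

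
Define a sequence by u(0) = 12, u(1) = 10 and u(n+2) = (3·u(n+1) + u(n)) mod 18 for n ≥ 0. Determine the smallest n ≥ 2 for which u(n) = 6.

2

Computing terms: u(0) = 12, u(1) = 10, u(2) = 6, u(3) = 10, u(4) = 0, u(5) = 10, u(6) = 12, u(7) = 10.
The sequence repeats with period 6.
The value 6 first appears (with n ≥ 2) at u(2).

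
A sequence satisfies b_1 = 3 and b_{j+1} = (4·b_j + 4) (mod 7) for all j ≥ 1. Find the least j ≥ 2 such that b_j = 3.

4

b_1 = 3, b_2 = 2, b_3 = 5, b_4 = 3.
Since b_4 = b_1 = 3, the sequence is periodic with period 3.
The value 3 next appears (with j ≥ 2) at b_4.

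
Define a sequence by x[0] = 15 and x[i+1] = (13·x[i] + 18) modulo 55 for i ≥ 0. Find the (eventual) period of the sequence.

4

Listing terms: x[0] = 15,  x[1] = 48,  x[2] = 37,  x[3] = 4,  x[4] = 15.
Since x[4] = x[0] = 15, the sequence is periodic with period 4.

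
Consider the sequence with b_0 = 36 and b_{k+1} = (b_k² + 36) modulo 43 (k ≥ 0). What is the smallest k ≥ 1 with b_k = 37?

2

Listing terms: b_0 = 36, b_1 = 42, b_2 = 37, b_3 = 29, b_4 = 17, b_5 = 24, b_6 = 10, b_7 = 7, b_8 = 42.
Since b_8 = b_1 = 42, the sequence is eventually periodic: after a pre-period of length 1 it cycles with period 7.
The value 37 first appears (with k ≥ 1) at b_2.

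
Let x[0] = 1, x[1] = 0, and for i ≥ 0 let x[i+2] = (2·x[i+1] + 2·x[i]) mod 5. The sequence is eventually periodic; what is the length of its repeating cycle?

24

Computing terms: x[0] = 1; x[1] = 0; x[2] = 2; x[3] = 4; x[4] = 2; x[5] = 2; x[6] = 3; x[7] = 0; x[8] = 1; x[9] = 2; x[10] = 1; x[11] = 1; x[12] = 4; x[13] = 0; x[14] = 3; x[15] = 1; x[16] = 3; x[17] = 3; x[18] = 2; x[19] = 0; x[20] = 4; x[21] = 3; x[22] = 4; x[23] = 4; x[24] = 1; x[25] = 0.
Since (x[24], x[25]) = (x[0], x[1]) = (1, 0) (two consecutive terms determine the rest), the sequence is periodic with period 24.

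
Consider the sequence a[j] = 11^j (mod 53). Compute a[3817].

43

Computing terms: a[0] = 1; a[1] = 11; a[2] = 15; a[3] = 6; a[4] = 13; a[5] = 37; a[6] = 36; a[7] = 25; a[8] = 10; a[9] = 4; a[10] = 44; a[11] = 7; a[12] = 24; a[13] = 52; a[14] = 42; a[15] = 38; a[16] = 47; a[17] = 40; a[18] = 16; a[19] = 17; a[20] = 28; a[21] = 43; a[22] = 49; a[23] = 9; a[24] = 46; a[25] = 29; a[26] = 1.
The sequence repeats with period 26.
So a[3817] = a[0 + ((3817-0) mod 26)] = a[21] = 43.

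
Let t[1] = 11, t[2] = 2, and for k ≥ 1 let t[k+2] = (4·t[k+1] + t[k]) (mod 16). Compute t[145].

Computing terms: t[1] = 11,  t[2] = 2,  t[3] = 3,  t[4] = 14,  t[5] = 11,  t[6] = 10,  t[7] = 3,  t[8] = 6,  t[9] = 11,  t[10] = 2.
Since (t[9], t[10]) = (t[1], t[2]) = (11, 2) (two consecutive terms determine the rest), the sequence is periodic with period 8.
(145 - 1) mod 8 = 0, so t[145] = t[1] = 11.

11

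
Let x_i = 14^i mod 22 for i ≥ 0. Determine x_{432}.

Computing terms: x_0 = 1, x_1 = 14, x_2 = 20, x_3 = 16, x_4 = 4, x_5 = 12, x_6 = 14.
Since x_6 = x_1 = 14, the sequence is eventually periodic: after a pre-period of length 1 it cycles with period 5.
For i ≥ 1, x_i depends only on (i - 1) mod 5. (432 - 1) mod 5 = 1, so x_{432} = x_2 = 20.

20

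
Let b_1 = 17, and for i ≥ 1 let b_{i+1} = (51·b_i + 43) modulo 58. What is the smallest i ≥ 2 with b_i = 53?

3

b_1 = 17,  b_2 = 40,  b_3 = 53,  b_4 = 20,  b_5 = 19,  b_6 = 26,  b_7 = 35,  b_8 = 30,  b_9 = 7,  b_{10} = 52,  b_{11} = 27,  b_{12} = 28,  b_{13} = 21,  b_{14} = 12,  b_{15} = 17.
Since b_{15} = b_1 = 17, the sequence is periodic with period 14.
The value 53 first appears (with i ≥ 2) at b_3.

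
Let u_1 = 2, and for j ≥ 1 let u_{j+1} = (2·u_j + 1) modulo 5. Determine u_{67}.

We have u_1 = 2; u_2 = 0; u_3 = 1; u_4 = 3; u_5 = 2.
Since u_5 = u_1 = 2, the sequence is periodic with period 4.
(67 - 1) mod 4 = 2, so u_{67} = u_3 = 1.

1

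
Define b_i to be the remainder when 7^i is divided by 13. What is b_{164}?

3

Listing terms: b_1 = 7, b_2 = 10, b_3 = 5, b_4 = 9, b_5 = 11, b_6 = 12, b_7 = 6, b_8 = 3, b_9 = 8, b_{10} = 4, b_{11} = 2, b_{12} = 1, b_{13} = 7.
The sequence repeats with period 12.
So b_{164} = b_{1 + ((164-1) mod 12)} = b_8 = 3.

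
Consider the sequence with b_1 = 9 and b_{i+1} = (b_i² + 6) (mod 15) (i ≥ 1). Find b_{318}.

Listing terms: b_1 = 9,  b_2 = 12,  b_3 = 0,  b_4 = 6,  b_5 = 12.
Since b_5 = b_2 = 12, the sequence is eventually periodic: after a pre-period of length 1 it cycles with period 3.
For i ≥ 2, b_i depends only on (i - 2) mod 3. (318 - 2) mod 3 = 1, so b_{318} = b_3 = 0.

0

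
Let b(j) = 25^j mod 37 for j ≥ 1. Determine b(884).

33

Computing terms: b(1) = 25; b(2) = 33; b(3) = 11; b(4) = 16; b(5) = 30; b(6) = 10; b(7) = 28; b(8) = 34; b(9) = 36; b(10) = 12; b(11) = 4; b(12) = 26; b(13) = 21; b(14) = 7; b(15) = 27; b(16) = 9; b(17) = 3; b(18) = 1; b(19) = 25.
Since b(19) = b(1) = 25, the sequence is periodic with period 18.
(884 - 1) mod 18 = 1, so b(884) = b(2) = 33.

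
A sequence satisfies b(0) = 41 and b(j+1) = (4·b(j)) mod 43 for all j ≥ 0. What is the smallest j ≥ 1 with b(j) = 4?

4

Listing terms: b(0) = 41; b(1) = 35; b(2) = 11; b(3) = 1; b(4) = 4; b(5) = 16; b(6) = 21; b(7) = 41.
The sequence repeats with period 7.
The value 4 first appears (with j ≥ 1) at b(4).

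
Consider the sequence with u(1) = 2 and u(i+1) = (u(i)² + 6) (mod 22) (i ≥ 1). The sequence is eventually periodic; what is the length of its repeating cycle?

5

u(1) = 2; u(2) = 10; u(3) = 18; u(4) = 0; u(5) = 6; u(6) = 20; u(7) = 10.
Since u(7) = u(2) = 10, the sequence is eventually periodic: after a pre-period of length 1 it cycles with period 5.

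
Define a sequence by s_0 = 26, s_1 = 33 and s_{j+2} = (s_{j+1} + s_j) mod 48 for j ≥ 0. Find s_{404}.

Computing terms: s_0 = 26,  s_1 = 33,  s_2 = 11,  s_3 = 44,  s_4 = 7,  s_5 = 3,  s_6 = 10,  s_7 = 13,  s_8 = 23,  s_9 = 36,  s_{10} = 11,  s_{11} = 47,  s_{12} = 10,  s_{13} = 9,  s_{14} = 19,  s_{15} = 28,  s_{16} = 47,  s_{17} = 27,  s_{18} = 26,  s_{19} = 5,  s_{20} = 31,  s_{21} = 36,  s_{22} = 19,  s_{23} = 7,  s_{24} = 26,  s_{25} = 33.
Since (s_{24}, s_{25}) = (s_0, s_1) = (26, 33) (two consecutive terms determine the rest), the sequence is periodic with period 24.
(404 - 0) mod 24 = 20, so s_{404} = s_{20} = 31.

31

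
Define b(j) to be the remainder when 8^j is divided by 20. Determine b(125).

We have b(1) = 8,  b(2) = 4,  b(3) = 12,  b(4) = 16,  b(5) = 8.
The sequence repeats with period 4.
(125 - 1) mod 4 = 0, so b(125) = b(1) = 8.

8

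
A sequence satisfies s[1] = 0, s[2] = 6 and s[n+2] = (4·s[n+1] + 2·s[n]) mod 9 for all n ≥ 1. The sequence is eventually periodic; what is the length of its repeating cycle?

Listing terms: s[1] = 0, s[2] = 6, s[3] = 6, s[4] = 0, s[5] = 3, s[6] = 3, s[7] = 0, s[8] = 6.
Since (s[7], s[8]) = (s[1], s[2]) = (0, 6) (two consecutive terms determine the rest), the sequence is periodic with period 6.

6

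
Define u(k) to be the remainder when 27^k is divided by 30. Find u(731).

3

We have u(0) = 1,  u(1) = 27,  u(2) = 9,  u(3) = 3,  u(4) = 21,  u(5) = 27.
Since u(5) = u(1) = 27, the sequence is eventually periodic: after a pre-period of length 1 it cycles with period 4.
For k ≥ 1, u(k) depends only on (k - 1) mod 4. (731 - 1) mod 4 = 2, so u(731) = u(3) = 3.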